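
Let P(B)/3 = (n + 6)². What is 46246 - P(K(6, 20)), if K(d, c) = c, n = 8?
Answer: 45658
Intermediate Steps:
P(B) = 588 (P(B) = 3*(8 + 6)² = 3*14² = 3*196 = 588)
46246 - P(K(6, 20)) = 46246 - 1*588 = 46246 - 588 = 45658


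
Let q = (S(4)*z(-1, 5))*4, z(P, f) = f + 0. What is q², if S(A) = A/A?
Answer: 400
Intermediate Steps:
z(P, f) = f
S(A) = 1
q = 20 (q = (1*5)*4 = 5*4 = 20)
q² = 20² = 400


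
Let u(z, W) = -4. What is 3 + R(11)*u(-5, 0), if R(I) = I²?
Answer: -481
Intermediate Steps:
3 + R(11)*u(-5, 0) = 3 + 11²*(-4) = 3 + 121*(-4) = 3 - 484 = -481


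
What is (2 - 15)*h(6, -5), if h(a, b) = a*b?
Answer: 390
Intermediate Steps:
(2 - 15)*h(6, -5) = (2 - 15)*(6*(-5)) = -13*(-30) = 390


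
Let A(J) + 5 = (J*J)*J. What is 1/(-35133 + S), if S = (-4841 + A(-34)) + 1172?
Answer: -1/78111 ≈ -1.2802e-5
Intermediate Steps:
A(J) = -5 + J³ (A(J) = -5 + (J*J)*J = -5 + J²*J = -5 + J³)
S = -42978 (S = (-4841 + (-5 + (-34)³)) + 1172 = (-4841 + (-5 - 39304)) + 1172 = (-4841 - 39309) + 1172 = -44150 + 1172 = -42978)
1/(-35133 + S) = 1/(-35133 - 42978) = 1/(-78111) = -1/78111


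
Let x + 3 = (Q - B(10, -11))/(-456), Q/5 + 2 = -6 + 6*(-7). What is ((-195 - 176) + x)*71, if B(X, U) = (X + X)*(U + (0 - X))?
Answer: -6060347/228 ≈ -26580.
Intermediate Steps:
B(X, U) = 2*X*(U - X) (B(X, U) = (2*X)*(U - X) = 2*X*(U - X))
Q = -250 (Q = -10 + 5*(-6 + 6*(-7)) = -10 + 5*(-6 - 42) = -10 + 5*(-48) = -10 - 240 = -250)
x = -769/228 (x = -3 + (-250 - 2*10*(-11 - 1*10))/(-456) = -3 + (-250 - 2*10*(-11 - 10))*(-1/456) = -3 + (-250 - 2*10*(-21))*(-1/456) = -3 + (-250 - 1*(-420))*(-1/456) = -3 + (-250 + 420)*(-1/456) = -3 + 170*(-1/456) = -3 - 85/228 = -769/228 ≈ -3.3728)
((-195 - 176) + x)*71 = ((-195 - 176) - 769/228)*71 = (-371 - 769/228)*71 = -85357/228*71 = -6060347/228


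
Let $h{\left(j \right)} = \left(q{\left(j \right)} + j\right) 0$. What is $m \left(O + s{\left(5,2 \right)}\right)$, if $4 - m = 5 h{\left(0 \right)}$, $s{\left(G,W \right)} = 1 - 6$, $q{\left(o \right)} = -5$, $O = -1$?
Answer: $-24$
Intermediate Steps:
$h{\left(j \right)} = 0$ ($h{\left(j \right)} = \left(-5 + j\right) 0 = 0$)
$s{\left(G,W \right)} = -5$ ($s{\left(G,W \right)} = 1 - 6 = -5$)
$m = 4$ ($m = 4 - 5 \cdot 0 = 4 - 0 = 4 + 0 = 4$)
$m \left(O + s{\left(5,2 \right)}\right) = 4 \left(-1 - 5\right) = 4 \left(-6\right) = -24$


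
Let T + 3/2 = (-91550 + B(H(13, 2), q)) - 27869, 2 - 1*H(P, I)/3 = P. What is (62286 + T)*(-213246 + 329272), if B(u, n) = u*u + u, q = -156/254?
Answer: -6506564041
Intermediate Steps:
H(P, I) = 6 - 3*P
q = -78/127 (q = -156*1/254 = -78/127 ≈ -0.61417)
B(u, n) = u + u**2 (B(u, n) = u**2 + u = u + u**2)
T = -236729/2 (T = -3/2 + ((-91550 + (6 - 3*13)*(1 + (6 - 3*13))) - 27869) = -3/2 + ((-91550 + (6 - 39)*(1 + (6 - 39))) - 27869) = -3/2 + ((-91550 - 33*(1 - 33)) - 27869) = -3/2 + ((-91550 - 33*(-32)) - 27869) = -3/2 + ((-91550 + 1056) - 27869) = -3/2 + (-90494 - 27869) = -3/2 - 118363 = -236729/2 ≈ -1.1836e+5)
(62286 + T)*(-213246 + 329272) = (62286 - 236729/2)*(-213246 + 329272) = -112157/2*116026 = -6506564041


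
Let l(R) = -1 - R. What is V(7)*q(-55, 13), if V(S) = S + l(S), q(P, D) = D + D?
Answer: -26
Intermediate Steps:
q(P, D) = 2*D
V(S) = -1 (V(S) = S + (-1 - S) = -1)
V(7)*q(-55, 13) = -2*13 = -1*26 = -26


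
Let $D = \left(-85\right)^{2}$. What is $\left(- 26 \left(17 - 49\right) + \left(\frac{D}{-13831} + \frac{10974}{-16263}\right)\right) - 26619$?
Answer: $- \frac{1933543604260}{74977851} \approx -25788.0$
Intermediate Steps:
$D = 7225$
$\left(- 26 \left(17 - 49\right) + \left(\frac{D}{-13831} + \frac{10974}{-16263}\right)\right) - 26619 = \left(- 26 \left(17 - 49\right) + \left(\frac{7225}{-13831} + \frac{10974}{-16263}\right)\right) - 26619 = \left(\left(-26\right) \left(-32\right) + \left(7225 \left(- \frac{1}{13831}\right) + 10974 \left(- \frac{1}{16263}\right)\right)\right) - 26619 = \left(832 - \frac{89760523}{74977851}\right) - 26619 = \frac{62291811509}{74977851} - 26619 = - \frac{1933543604260}{74977851}$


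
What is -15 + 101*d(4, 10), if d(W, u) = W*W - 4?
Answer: 1197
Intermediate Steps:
d(W, u) = -4 + W² (d(W, u) = W² - 4 = -4 + W²)
-15 + 101*d(4, 10) = -15 + 101*(-4 + 4²) = -15 + 101*(-4 + 16) = -15 + 101*12 = -15 + 1212 = 1197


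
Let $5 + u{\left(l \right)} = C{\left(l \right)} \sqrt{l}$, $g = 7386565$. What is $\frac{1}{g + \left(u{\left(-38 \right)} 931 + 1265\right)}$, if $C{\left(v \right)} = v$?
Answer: $\frac{7383175}{54558833990217} + \frac{35378 i \sqrt{38}}{54558833990217} \approx 1.3533 \cdot 10^{-7} + 3.9972 \cdot 10^{-9} i$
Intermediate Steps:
$u{\left(l \right)} = -5 + l^{\frac{3}{2}}$ ($u{\left(l \right)} = -5 + l \sqrt{l} = -5 + l^{\frac{3}{2}}$)
$\frac{1}{g + \left(u{\left(-38 \right)} 931 + 1265\right)} = \frac{1}{7386565 + \left(\left(-5 + \left(-38\right)^{\frac{3}{2}}\right) 931 + 1265\right)} = \frac{1}{7386565 + \left(\left(-5 - 38 i \sqrt{38}\right) 931 + 1265\right)} = \frac{1}{7386565 - \left(3390 + 35378 i \sqrt{38}\right)} = \frac{1}{7383175 - 35378 i \sqrt{38}}$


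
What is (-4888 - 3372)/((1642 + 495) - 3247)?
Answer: 826/111 ≈ 7.4414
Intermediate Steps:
(-4888 - 3372)/((1642 + 495) - 3247) = -8260/(2137 - 3247) = -8260/(-1110) = -8260*(-1/1110) = 826/111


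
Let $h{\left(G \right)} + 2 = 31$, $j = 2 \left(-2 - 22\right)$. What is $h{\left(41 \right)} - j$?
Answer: $77$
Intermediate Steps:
$j = -48$ ($j = 2 \left(-24\right) = -48$)
$h{\left(G \right)} = 29$ ($h{\left(G \right)} = -2 + 31 = 29$)
$h{\left(41 \right)} - j = 29 - -48 = 29 + 48 = 77$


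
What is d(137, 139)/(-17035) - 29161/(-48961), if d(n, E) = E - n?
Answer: 45150883/75822785 ≈ 0.59548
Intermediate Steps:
d(137, 139)/(-17035) - 29161/(-48961) = (139 - 1*137)/(-17035) - 29161/(-48961) = (139 - 137)*(-1/17035) - 29161*(-1/48961) = 2*(-1/17035) + 2651/4451 = -2/17035 + 2651/4451 = 45150883/75822785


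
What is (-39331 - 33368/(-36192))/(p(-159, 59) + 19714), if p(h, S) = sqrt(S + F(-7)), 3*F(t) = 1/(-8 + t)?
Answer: -26307732659415/13186614137164 + 177929273*sqrt(13270)/26373228274328 ≈ -1.9943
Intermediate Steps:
F(t) = 1/(3*(-8 + t))
p(h, S) = sqrt(-1/45 + S) (p(h, S) = sqrt(S + 1/(3*(-8 - 7))) = sqrt(S + (1/3)/(-15)) = sqrt(S + (1/3)*(-1/15)) = sqrt(S - 1/45) = sqrt(-1/45 + S))
(-39331 - 33368/(-36192))/(p(-159, 59) + 19714) = (-39331 - 33368/(-36192))/(sqrt(-5 + 225*59)/15 + 19714) = (-39331 - 33368*(-1/36192))/(sqrt(-5 + 13275)/15 + 19714) = (-39331 + 4171/4524)/(sqrt(13270)/15 + 19714) = -177929273/(4524*(19714 + sqrt(13270)/15))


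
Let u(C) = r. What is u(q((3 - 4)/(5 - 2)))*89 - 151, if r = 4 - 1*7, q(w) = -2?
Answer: -418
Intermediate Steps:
r = -3 (r = 4 - 7 = -3)
u(C) = -3
u(q((3 - 4)/(5 - 2)))*89 - 151 = -3*89 - 151 = -267 - 151 = -418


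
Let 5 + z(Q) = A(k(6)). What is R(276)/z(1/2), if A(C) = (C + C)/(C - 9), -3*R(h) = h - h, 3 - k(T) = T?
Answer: 0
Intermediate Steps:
k(T) = 3 - T
R(h) = 0 (R(h) = -(h - h)/3 = -⅓*0 = 0)
A(C) = 2*C/(-9 + C) (A(C) = (2*C)/(-9 + C) = 2*C/(-9 + C))
z(Q) = -9/2 (z(Q) = -5 + 2*(3 - 1*6)/(-9 + (3 - 1*6)) = -5 + 2*(3 - 6)/(-9 + (3 - 6)) = -5 + 2*(-3)/(-9 - 3) = -5 + 2*(-3)/(-12) = -5 + 2*(-3)*(-1/12) = -5 + ½ = -9/2)
R(276)/z(1/2) = 0/(-9/2) = 0*(-2/9) = 0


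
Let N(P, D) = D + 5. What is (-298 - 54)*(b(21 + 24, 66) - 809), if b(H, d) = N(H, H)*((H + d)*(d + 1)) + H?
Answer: -130622272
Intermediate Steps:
N(P, D) = 5 + D
b(H, d) = H + (1 + d)*(5 + H)*(H + d) (b(H, d) = (5 + H)*((H + d)*(d + 1)) + H = (5 + H)*((H + d)*(1 + d)) + H = (5 + H)*((1 + d)*(H + d)) + H = (1 + d)*(5 + H)*(H + d) + H = H + (1 + d)*(5 + H)*(H + d))
(-298 - 54)*(b(21 + 24, 66) - 809) = (-298 - 54)*(((21 + 24) + (21 + 24)*(5 + (21 + 24)) + 66*(5 + (21 + 24)) + 66²*(5 + (21 + 24)) + (21 + 24)*66*(5 + (21 + 24))) - 809) = -352*((45 + 45*(5 + 45) + 66*(5 + 45) + 4356*(5 + 45) + 45*66*(5 + 45)) - 809) = -352*((45 + 45*50 + 66*50 + 4356*50 + 45*66*50) - 809) = -352*((45 + 2250 + 3300 + 217800 + 148500) - 809) = -352*(371895 - 809) = -352*371086 = -130622272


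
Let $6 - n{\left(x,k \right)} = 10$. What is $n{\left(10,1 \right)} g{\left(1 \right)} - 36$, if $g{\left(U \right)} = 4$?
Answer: $-52$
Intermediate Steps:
$n{\left(x,k \right)} = -4$ ($n{\left(x,k \right)} = 6 - 10 = -4$)
$n{\left(10,1 \right)} g{\left(1 \right)} - 36 = \left(-4\right) 4 - 36 = -16 - 36 = -52$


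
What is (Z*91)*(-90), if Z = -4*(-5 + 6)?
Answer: 32760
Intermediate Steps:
Z = -4 (Z = -4*1 = -4)
(Z*91)*(-90) = -4*91*(-90) = -364*(-90) = 32760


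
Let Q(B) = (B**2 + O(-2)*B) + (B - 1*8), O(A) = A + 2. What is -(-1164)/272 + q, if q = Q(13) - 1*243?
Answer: -4401/68 ≈ -64.721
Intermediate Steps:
O(A) = 2 + A
Q(B) = -8 + B + B**2 (Q(B) = (B**2 + (2 - 2)*B) + (B - 1*8) = (B**2 + 0*B) + (B - 8) = (B**2 + 0) + (-8 + B) = B**2 + (-8 + B) = -8 + B + B**2)
q = -69 (q = (-8 + 13 + 13**2) - 1*243 = (-8 + 13 + 169) - 243 = 174 - 243 = -69)
-(-1164)/272 + q = -(-1164)/272 - 69 = -97*(-3/68) - 69 = 291/68 - 69 = -4401/68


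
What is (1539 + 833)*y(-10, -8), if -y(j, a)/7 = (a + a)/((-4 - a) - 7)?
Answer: -265664/3 ≈ -88555.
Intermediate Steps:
y(j, a) = -14*a/(-11 - a) (y(j, a) = -7*(a + a)/((-4 - a) - 7) = -7*2*a/(-11 - a) = -14*a/(-11 - a))
(1539 + 833)*y(-10, -8) = (1539 + 833)*(14*(-8)/(11 - 8)) = 2372*(14*(-8)/3) = 2372*(14*(-8)*(⅓)) = 2372*(-112/3) = -265664/3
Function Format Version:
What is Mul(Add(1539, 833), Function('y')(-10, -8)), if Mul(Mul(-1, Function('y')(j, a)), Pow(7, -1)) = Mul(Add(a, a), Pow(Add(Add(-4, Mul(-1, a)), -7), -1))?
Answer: Rational(-265664, 3) ≈ -88555.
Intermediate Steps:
Function('y')(j, a) = Mul(-14, a, Pow(Add(-11, Mul(-1, a)), -1)) (Function('y')(j, a) = Mul(-7, Mul(Add(a, a), Pow(Add(Add(-4, Mul(-1, a)), -7), -1))) = Mul(-7, Mul(Mul(2, a), Pow(Add(-11, Mul(-1, a)), -1))) = Mul(-7, Mul(2, a, Pow(Add(-11, Mul(-1, a)), -1))) = Mul(-14, a, Pow(Add(-11, Mul(-1, a)), -1)))
Mul(Add(1539, 833), Function('y')(-10, -8)) = Mul(Add(1539, 833), Mul(14, -8, Pow(Add(11, -8), -1))) = Mul(2372, Mul(14, -8, Pow(3, -1))) = Mul(2372, Mul(14, -8, Rational(1, 3))) = Mul(2372, Rational(-112, 3)) = Rational(-265664, 3)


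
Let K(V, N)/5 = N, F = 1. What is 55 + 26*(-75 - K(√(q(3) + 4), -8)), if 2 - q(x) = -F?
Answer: -855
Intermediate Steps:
q(x) = 3 (q(x) = 2 - (-1) = 2 - 1*(-1) = 2 + 1 = 3)
K(V, N) = 5*N
55 + 26*(-75 - K(√(q(3) + 4), -8)) = 55 + 26*(-75 - 5*(-8)) = 55 + 26*(-75 - 1*(-40)) = 55 + 26*(-75 + 40) = 55 + 26*(-35) = 55 - 910 = -855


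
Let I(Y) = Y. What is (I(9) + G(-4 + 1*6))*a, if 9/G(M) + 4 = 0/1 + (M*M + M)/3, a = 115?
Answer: 1035/2 ≈ 517.50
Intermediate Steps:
G(M) = 9/(-4 + M/3 + M²/3) (G(M) = 9/(-4 + (0/1 + (M*M + M)/3)) = 9/(-4 + (0*1 + (M² + M)*(⅓))) = 9/(-4 + (0 + (M + M²)*(⅓))) = 9/(-4 + (0 + (M/3 + M²/3))) = 9/(-4 + (M/3 + M²/3)) = 9/(-4 + M/3 + M²/3))
(I(9) + G(-4 + 1*6))*a = (9 + 27/(-12 + (-4 + 1*6) + (-4 + 1*6)²))*115 = (9 + 27/(-12 + (-4 + 6) + (-4 + 6)²))*115 = (9 + 27/(-12 + 2 + 2²))*115 = (9 + 27/(-12 + 2 + 4))*115 = (9 + 27/(-6))*115 = (9 + 27*(-⅙))*115 = (9 - 9/2)*115 = (9/2)*115 = 1035/2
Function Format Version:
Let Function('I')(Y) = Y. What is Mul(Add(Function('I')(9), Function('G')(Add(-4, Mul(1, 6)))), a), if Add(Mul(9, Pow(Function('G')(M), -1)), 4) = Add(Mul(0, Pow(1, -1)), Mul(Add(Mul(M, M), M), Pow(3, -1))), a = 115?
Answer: Rational(1035, 2) ≈ 517.50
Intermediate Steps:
Function('G')(M) = Mul(9, Pow(Add(-4, Mul(Rational(1, 3), M), Mul(Rational(1, 3), Pow(M, 2))), -1)) (Function('G')(M) = Mul(9, Pow(Add(-4, Add(Mul(0, Pow(1, -1)), Mul(Add(Mul(M, M), M), Pow(3, -1)))), -1)) = Mul(9, Pow(Add(-4, Add(Mul(0, 1), Mul(Add(Pow(M, 2), M), Rational(1, 3)))), -1)) = Mul(9, Pow(Add(-4, Add(0, Mul(Add(M, Pow(M, 2)), Rational(1, 3)))), -1)) = Mul(9, Pow(Add(-4, Add(0, Add(Mul(Rational(1, 3), M), Mul(Rational(1, 3), Pow(M, 2))))), -1)) = Mul(9, Pow(Add(-4, Add(Mul(Rational(1, 3), M), Mul(Rational(1, 3), Pow(M, 2)))), -1)) = Mul(9, Pow(Add(-4, Mul(Rational(1, 3), M), Mul(Rational(1, 3), Pow(M, 2))), -1)))
Mul(Add(Function('I')(9), Function('G')(Add(-4, Mul(1, 6)))), a) = Mul(Add(9, Mul(27, Pow(Add(-12, Add(-4, Mul(1, 6)), Pow(Add(-4, Mul(1, 6)), 2)), -1))), 115) = Mul(Add(9, Mul(27, Pow(Add(-12, Add(-4, 6), Pow(Add(-4, 6), 2)), -1))), 115) = Mul(Add(9, Mul(27, Pow(Add(-12, 2, Pow(2, 2)), -1))), 115) = Mul(Add(9, Mul(27, Pow(Add(-12, 2, 4), -1))), 115) = Mul(Add(9, Mul(27, Pow(-6, -1))), 115) = Mul(Add(9, Mul(27, Rational(-1, 6))), 115) = Mul(Add(9, Rational(-9, 2)), 115) = Mul(Rational(9, 2), 115) = Rational(1035, 2)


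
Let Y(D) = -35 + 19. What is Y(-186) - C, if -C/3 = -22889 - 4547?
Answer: -82324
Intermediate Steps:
Y(D) = -16
C = 82308 (C = -3*(-22889 - 4547) = -3*(-27436) = 82308)
Y(-186) - C = -16 - 1*82308 = -16 - 82308 = -82324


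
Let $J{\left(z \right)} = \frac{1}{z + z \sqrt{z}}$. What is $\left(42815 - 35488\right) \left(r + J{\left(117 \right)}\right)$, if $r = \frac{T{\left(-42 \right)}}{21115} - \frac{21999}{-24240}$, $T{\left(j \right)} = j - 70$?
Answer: $\frac{765299826722017}{115775403120} + \frac{7327 \sqrt{13}}{4524} \approx 6616.0$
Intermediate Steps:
$T{\left(j \right)} = -70 + j$
$J{\left(z \right)} = \frac{1}{z + z^{\frac{3}{2}}}$
$r = \frac{30786267}{34121840}$ ($r = \frac{-70 - 42}{21115} - \frac{21999}{-24240} = \left(-112\right) \frac{1}{21115} - - \frac{7333}{8080} = - \frac{112}{21115} + \frac{7333}{8080} = \frac{30786267}{34121840} \approx 0.90225$)
$\left(42815 - 35488\right) \left(r + J{\left(117 \right)}\right) = \left(42815 - 35488\right) \left(\frac{30786267}{34121840} + \frac{1}{117 + 117^{\frac{3}{2}}}\right) = 7327 \left(\frac{30786267}{34121840} + \frac{1}{117 + 351 \sqrt{13}}\right) = \frac{225570978309}{34121840} + \frac{7327}{117 + 351 \sqrt{13}}$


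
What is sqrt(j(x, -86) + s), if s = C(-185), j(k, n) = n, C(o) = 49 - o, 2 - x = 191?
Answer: 2*sqrt(37) ≈ 12.166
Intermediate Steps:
x = -189 (x = 2 - 1*191 = 2 - 191 = -189)
s = 234 (s = 49 - 1*(-185) = 49 + 185 = 234)
sqrt(j(x, -86) + s) = sqrt(-86 + 234) = sqrt(148) = 2*sqrt(37)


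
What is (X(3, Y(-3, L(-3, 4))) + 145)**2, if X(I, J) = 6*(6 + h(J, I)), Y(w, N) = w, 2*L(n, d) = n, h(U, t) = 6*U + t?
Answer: 8281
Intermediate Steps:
h(U, t) = t + 6*U
L(n, d) = n/2
X(I, J) = 36 + 6*I + 36*J (X(I, J) = 6*(6 + (I + 6*J)) = 6*(6 + I + 6*J) = 36 + 6*I + 36*J)
(X(3, Y(-3, L(-3, 4))) + 145)**2 = ((36 + 6*3 + 36*(-3)) + 145)**2 = ((36 + 18 - 108) + 145)**2 = (-54 + 145)**2 = 91**2 = 8281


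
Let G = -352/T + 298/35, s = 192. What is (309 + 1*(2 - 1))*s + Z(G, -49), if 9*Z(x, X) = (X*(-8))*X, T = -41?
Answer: 516472/9 ≈ 57386.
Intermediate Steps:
G = 24538/1435 (G = -352/(-41) + 298/35 = -352*(-1/41) + 298*(1/35) = 352/41 + 298/35 = 24538/1435 ≈ 17.100)
Z(x, X) = -8*X²/9 (Z(x, X) = ((X*(-8))*X)/9 = ((-8*X)*X)/9 = (-8*X²)/9 = -8*X²/9)
(309 + 1*(2 - 1))*s + Z(G, -49) = (309 + 1*(2 - 1))*192 - 8/9*(-49)² = (309 + 1*1)*192 - 8/9*2401 = (309 + 1)*192 - 19208/9 = 310*192 - 19208/9 = 59520 - 19208/9 = 516472/9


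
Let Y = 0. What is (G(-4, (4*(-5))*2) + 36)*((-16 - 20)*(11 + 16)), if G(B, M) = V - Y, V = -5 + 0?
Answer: -30132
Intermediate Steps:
V = -5
G(B, M) = -5 (G(B, M) = -5 - 1*0 = -5 + 0 = -5)
(G(-4, (4*(-5))*2) + 36)*((-16 - 20)*(11 + 16)) = (-5 + 36)*((-16 - 20)*(11 + 16)) = 31*(-36*27) = 31*(-972) = -30132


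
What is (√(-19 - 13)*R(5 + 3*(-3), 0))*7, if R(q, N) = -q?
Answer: 112*I*√2 ≈ 158.39*I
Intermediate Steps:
(√(-19 - 13)*R(5 + 3*(-3), 0))*7 = (√(-19 - 13)*(-(5 + 3*(-3))))*7 = (√(-32)*(-(5 - 9)))*7 = ((4*I*√2)*(-1*(-4)))*7 = ((4*I*√2)*4)*7 = (16*I*√2)*7 = 112*I*√2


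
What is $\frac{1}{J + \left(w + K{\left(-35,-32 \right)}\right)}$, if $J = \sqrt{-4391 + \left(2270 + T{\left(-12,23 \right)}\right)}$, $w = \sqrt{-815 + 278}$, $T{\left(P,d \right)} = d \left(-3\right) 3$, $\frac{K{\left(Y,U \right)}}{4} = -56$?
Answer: $\frac{1}{-224 + i \sqrt{537} + 2 i \sqrt{582}} \approx -0.0040523 - 0.0012921 i$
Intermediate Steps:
$K{\left(Y,U \right)} = -224$ ($K{\left(Y,U \right)} = 4 \left(-56\right) = -224$)
$T{\left(P,d \right)} = - 9 d$ ($T{\left(P,d \right)} = - 3 d 3 = - 9 d$)
$w = i \sqrt{537}$ ($w = \sqrt{-537} = i \sqrt{537} \approx 23.173 i$)
$J = 2 i \sqrt{582}$ ($J = \sqrt{-4391 + \left(2270 - 207\right)} = \sqrt{-4391 + 2063} = \sqrt{-2328} = 2 i \sqrt{582} \approx 48.249 i$)
$\frac{1}{J + \left(w + K{\left(-35,-32 \right)}\right)} = \frac{1}{2 i \sqrt{582} - \left(224 - i \sqrt{537}\right)} = \frac{1}{-224 + i \sqrt{537} + 2 i \sqrt{582}}$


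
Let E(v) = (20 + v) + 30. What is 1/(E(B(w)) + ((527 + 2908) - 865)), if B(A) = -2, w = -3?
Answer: 1/2618 ≈ 0.00038197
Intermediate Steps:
E(v) = 50 + v
1/(E(B(w)) + ((527 + 2908) - 865)) = 1/((50 - 2) + ((527 + 2908) - 865)) = 1/(48 + (3435 - 865)) = 1/(48 + 2570) = 1/2618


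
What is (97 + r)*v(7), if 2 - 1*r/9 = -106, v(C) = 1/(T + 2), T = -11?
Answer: -1069/9 ≈ -118.78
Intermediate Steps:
v(C) = -⅑ (v(C) = 1/(-11 + 2) = 1/(-9) = -⅑)
r = 972 (r = 18 - 9*(-106) = 18 + 954 = 972)
(97 + r)*v(7) = (97 + 972)*(-⅑) = 1069*(-⅑) = -1069/9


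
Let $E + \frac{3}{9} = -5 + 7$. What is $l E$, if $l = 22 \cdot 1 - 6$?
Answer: $\frac{80}{3} \approx 26.667$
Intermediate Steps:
$l = 16$ ($l = 22 - 6 = 16$)
$E = \frac{5}{3}$ ($E = - \frac{1}{3} + \left(-5 + 7\right) = - \frac{1}{3} + 2 = \frac{5}{3} \approx 1.6667$)
$l E = 16 \cdot \frac{5}{3} = \frac{80}{3}$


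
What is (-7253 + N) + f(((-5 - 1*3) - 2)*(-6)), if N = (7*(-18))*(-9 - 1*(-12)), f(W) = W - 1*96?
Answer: -7667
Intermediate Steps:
f(W) = -96 + W (f(W) = W - 96 = -96 + W)
N = -378 (N = -126*(-9 + 12) = -126*3 = -378)
(-7253 + N) + f(((-5 - 1*3) - 2)*(-6)) = (-7253 - 378) + (-96 + ((-5 - 1*3) - 2)*(-6)) = -7631 + (-96 + ((-5 - 3) - 2)*(-6)) = -7631 + (-96 + (-8 - 2)*(-6)) = -7631 + (-96 - 10*(-6)) = -7631 + (-96 + 60) = -7631 - 36 = -7667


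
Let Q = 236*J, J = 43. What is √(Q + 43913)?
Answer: √54061 ≈ 232.51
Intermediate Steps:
Q = 10148 (Q = 236*43 = 10148)
√(Q + 43913) = √(10148 + 43913) = √54061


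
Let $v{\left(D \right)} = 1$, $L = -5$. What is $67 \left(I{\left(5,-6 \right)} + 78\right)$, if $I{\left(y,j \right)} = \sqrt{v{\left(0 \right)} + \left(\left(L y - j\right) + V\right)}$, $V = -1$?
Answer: $5226 + 67 i \sqrt{19} \approx 5226.0 + 292.05 i$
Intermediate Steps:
$I{\left(y,j \right)} = \sqrt{- j - 5 y}$ ($I{\left(y,j \right)} = \sqrt{1 - \left(1 + j + 5 y\right)} = \sqrt{- j - 5 y}$)
$67 \left(I{\left(5,-6 \right)} + 78\right) = 67 \left(\sqrt{\left(-1\right) \left(-6\right) - 25} + 78\right) = 67 \left(\sqrt{6 - 25} + 78\right) = 67 \left(\sqrt{-19} + 78\right) = 67 \left(i \sqrt{19} + 78\right) = 67 \left(78 + i \sqrt{19}\right) = 5226 + 67 i \sqrt{19}$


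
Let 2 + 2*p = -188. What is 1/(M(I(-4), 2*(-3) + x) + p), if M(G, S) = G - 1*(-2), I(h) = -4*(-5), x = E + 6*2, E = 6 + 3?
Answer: -1/73 ≈ -0.013699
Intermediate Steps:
p = -95 (p = -1 + (1/2)*(-188) = -1 - 94 = -95)
E = 9
x = 21 (x = 9 + 6*2 = 9 + 12 = 21)
I(h) = 20
M(G, S) = 2 + G (M(G, S) = G + 2 = 2 + G)
1/(M(I(-4), 2*(-3) + x) + p) = 1/((2 + 20) - 95) = 1/(22 - 95) = 1/(-73) = -1/73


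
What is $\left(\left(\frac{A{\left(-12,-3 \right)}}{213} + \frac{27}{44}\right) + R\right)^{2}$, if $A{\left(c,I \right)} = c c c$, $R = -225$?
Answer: $\frac{527550910929}{9759376} \approx 54056.0$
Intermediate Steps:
$A{\left(c,I \right)} = c^{3}$ ($A{\left(c,I \right)} = c^{2} c = c^{3}$)
$\left(\left(\frac{A{\left(-12,-3 \right)}}{213} + \frac{27}{44}\right) + R\right)^{2} = \left(\left(\frac{\left(-12\right)^{3}}{213} + \frac{27}{44}\right) - 225\right)^{2} = \left(\left(\left(-1728\right) \frac{1}{213} + 27 \cdot \frac{1}{44}\right) - 225\right)^{2} = \left(\left(- \frac{576}{71} + \frac{27}{44}\right) - 225\right)^{2} = \left(- \frac{23427}{3124} - 225\right)^{2} = \left(- \frac{726327}{3124}\right)^{2} = \frac{527550910929}{9759376}$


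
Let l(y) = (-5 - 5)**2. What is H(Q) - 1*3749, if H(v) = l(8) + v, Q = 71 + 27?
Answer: -3551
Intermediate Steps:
Q = 98
l(y) = 100 (l(y) = (-10)**2 = 100)
H(v) = 100 + v
H(Q) - 1*3749 = (100 + 98) - 1*3749 = 198 - 3749 = -3551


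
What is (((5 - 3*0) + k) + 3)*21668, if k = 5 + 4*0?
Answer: 281684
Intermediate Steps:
k = 5 (k = 5 + 0 = 5)
(((5 - 3*0) + k) + 3)*21668 = (((5 - 3*0) + 5) + 3)*21668 = (((5 + 0) + 5) + 3)*21668 = ((5 + 5) + 3)*21668 = (10 + 3)*21668 = 13*21668 = 281684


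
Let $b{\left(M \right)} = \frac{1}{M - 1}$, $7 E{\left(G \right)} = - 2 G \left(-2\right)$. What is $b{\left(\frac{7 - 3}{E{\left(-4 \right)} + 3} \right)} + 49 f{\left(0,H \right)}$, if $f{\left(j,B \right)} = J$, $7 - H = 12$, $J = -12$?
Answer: $- \frac{13519}{23} \approx -587.78$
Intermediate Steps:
$E{\left(G \right)} = \frac{4 G}{7}$ ($E{\left(G \right)} = \frac{- 2 G \left(-2\right)}{7} = \frac{4 G}{7}$)
$b{\left(M \right)} = \frac{1}{-1 + M}$
$H = -5$ ($H = 7 - 12 = -5$)
$f{\left(j,B \right)} = -12$
$b{\left(\frac{7 - 3}{E{\left(-4 \right)} + 3} \right)} + 49 f{\left(0,H \right)} = \frac{1}{-1 + \frac{7 - 3}{\frac{4}{7} \left(-4\right) + 3}} + 49 \left(-12\right) = \frac{1}{-1 + \frac{4}{- \frac{16}{7} + 3}} - 588 = \frac{1}{-1 + \frac{4}{\frac{5}{7}}} - 588 = \frac{1}{-1 + 4 \cdot \frac{7}{5}} - 588 = \frac{1}{-1 + \frac{28}{5}} - 588 = \frac{1}{\frac{23}{5}} - 588 = \frac{5}{23} - 588 = - \frac{13519}{23}$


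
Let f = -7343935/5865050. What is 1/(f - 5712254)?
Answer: -1173010/6700532533327 ≈ -1.7506e-7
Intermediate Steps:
f = -1468787/1173010 (f = -7343935*1/5865050 = -1468787/1173010 ≈ -1.2522)
1/(f - 5712254) = 1/(-1468787/1173010 - 5712254) = 1/(-6700532533327/1173010) = -1173010/6700532533327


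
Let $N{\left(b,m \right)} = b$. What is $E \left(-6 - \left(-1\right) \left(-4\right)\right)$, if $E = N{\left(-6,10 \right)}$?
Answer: $60$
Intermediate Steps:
$E = -6$
$E \left(-6 - \left(-1\right) \left(-4\right)\right) = - 6 \left(-6 - \left(-1\right) \left(-4\right)\right) = - 6 \left(-6 - 4\right) = \left(-6\right) \left(-10\right) = 60$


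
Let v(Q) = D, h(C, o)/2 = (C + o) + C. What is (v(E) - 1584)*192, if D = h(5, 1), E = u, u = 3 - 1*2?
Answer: -299904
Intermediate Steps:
u = 1 (u = 3 - 2 = 1)
E = 1
h(C, o) = 2*o + 4*C (h(C, o) = 2*((C + o) + C) = 2*(o + 2*C) = 2*o + 4*C)
D = 22 (D = 2*1 + 4*5 = 2 + 20 = 22)
v(Q) = 22
(v(E) - 1584)*192 = (22 - 1584)*192 = -1562*192 = -299904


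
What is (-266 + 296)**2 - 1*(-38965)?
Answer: 39865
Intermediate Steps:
(-266 + 296)**2 - 1*(-38965) = 30**2 + 38965 = 900 + 38965 = 39865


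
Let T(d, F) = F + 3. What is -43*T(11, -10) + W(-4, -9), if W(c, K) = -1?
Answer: 300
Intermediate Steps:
T(d, F) = 3 + F
-43*T(11, -10) + W(-4, -9) = -43*(3 - 10) - 1 = -43*(-7) - 1 = 301 - 1 = 300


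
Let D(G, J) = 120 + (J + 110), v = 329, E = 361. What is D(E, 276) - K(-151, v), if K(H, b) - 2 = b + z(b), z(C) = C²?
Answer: -108066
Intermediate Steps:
K(H, b) = 2 + b + b² (K(H, b) = 2 + (b + b²) = 2 + b + b²)
D(G, J) = 230 + J (D(G, J) = 120 + (110 + J) = 230 + J)
D(E, 276) - K(-151, v) = (230 + 276) - (2 + 329 + 329²) = 506 - (2 + 329 + 108241) = 506 - 1*108572 = 506 - 108572 = -108066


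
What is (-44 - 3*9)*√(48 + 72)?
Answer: -142*√30 ≈ -777.77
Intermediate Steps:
(-44 - 3*9)*√(48 + 72) = (-44 - 27)*√120 = -142*√30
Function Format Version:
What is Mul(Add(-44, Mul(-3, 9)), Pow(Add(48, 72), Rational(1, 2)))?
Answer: Mul(-142, Pow(30, Rational(1, 2))) ≈ -777.77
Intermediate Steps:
Mul(Add(-44, Mul(-3, 9)), Pow(Add(48, 72), Rational(1, 2))) = Mul(Add(-44, -27), Pow(120, Rational(1, 2))) = Mul(-71, Mul(2, Pow(30, Rational(1, 2)))) = Mul(-142, Pow(30, Rational(1, 2)))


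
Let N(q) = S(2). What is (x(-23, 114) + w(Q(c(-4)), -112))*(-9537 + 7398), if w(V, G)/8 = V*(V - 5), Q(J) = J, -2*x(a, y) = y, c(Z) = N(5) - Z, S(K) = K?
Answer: 19251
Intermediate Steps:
N(q) = 2
c(Z) = 2 - Z
x(a, y) = -y/2
w(V, G) = 8*V*(-5 + V) (w(V, G) = 8*(V*(V - 5)) = 8*(V*(-5 + V)) = 8*V*(-5 + V))
(x(-23, 114) + w(Q(c(-4)), -112))*(-9537 + 7398) = (-1/2*114 + 8*(2 - 1*(-4))*(-5 + (2 - 1*(-4))))*(-9537 + 7398) = (-57 + 8*(2 + 4)*(-5 + (2 + 4)))*(-2139) = (-57 + 8*6*(-5 + 6))*(-2139) = (-57 + 8*6*1)*(-2139) = (-57 + 48)*(-2139) = -9*(-2139) = 19251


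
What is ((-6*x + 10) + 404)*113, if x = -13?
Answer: 55596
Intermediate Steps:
((-6*x + 10) + 404)*113 = ((-6*(-13) + 10) + 404)*113 = ((78 + 10) + 404)*113 = (88 + 404)*113 = 492*113 = 55596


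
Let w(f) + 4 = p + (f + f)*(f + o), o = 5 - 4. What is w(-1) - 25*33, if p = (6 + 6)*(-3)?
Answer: -865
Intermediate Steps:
p = -36 (p = 12*(-3) = -36)
o = 1
w(f) = -40 + 2*f*(1 + f) (w(f) = -4 + (-36 + (f + f)*(f + 1)) = -4 + (-36 + (2*f)*(1 + f)) = -4 + (-36 + 2*f*(1 + f)) = -40 + 2*f*(1 + f))
w(-1) - 25*33 = (-40 + 2*(-1) + 2*(-1)**2) - 25*33 = (-40 - 2 + 2*1) - 825 = (-40 - 2 + 2) - 825 = -40 - 825 = -865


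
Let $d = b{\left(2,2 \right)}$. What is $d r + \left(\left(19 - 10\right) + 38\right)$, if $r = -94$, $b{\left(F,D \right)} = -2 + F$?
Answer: $47$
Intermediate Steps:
$d = 0$ ($d = -2 + 2 = 0$)
$d r + \left(\left(19 - 10\right) + 38\right) = 0 \left(-94\right) + \left(\left(19 - 10\right) + 38\right) = 0 + \left(9 + 38\right) = 0 + 47 = 47$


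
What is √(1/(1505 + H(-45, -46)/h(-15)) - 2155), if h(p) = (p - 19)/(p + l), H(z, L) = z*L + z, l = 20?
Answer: I*√3630509918345/41045 ≈ 46.422*I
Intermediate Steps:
H(z, L) = z + L*z (H(z, L) = L*z + z = z + L*z)
h(p) = (-19 + p)/(20 + p) (h(p) = (p - 19)/(p + 20) = (-19 + p)/(20 + p))
√(1/(1505 + H(-45, -46)/h(-15)) - 2155) = √(1/(1505 + (-45*(1 - 46))/(((-19 - 15)/(20 - 15)))) - 2155) = √(1/(1505 + (-45*(-45))/((-34/5))) - 2155) = √(1/(1505 + 2025/(((⅕)*(-34)))) - 2155) = √(1/(1505 + 2025/(-34/5)) - 2155) = √(1/(1505 + 2025*(-5/34)) - 2155) = √(1/(1505 - 10125/34) - 2155) = √(1/(41045/34) - 2155) = √(34/41045 - 2155) = √(-88451941/41045) = I*√3630509918345/41045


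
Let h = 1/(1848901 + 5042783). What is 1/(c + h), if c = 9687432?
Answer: 6891684/66762720115489 ≈ 1.0323e-7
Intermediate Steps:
h = 1/6891684 ≈ 1.4510e-7
1/(c + h) = 1/(9687432 + 1/6891684) = 1/(66762720115489/6891684) = 6891684/66762720115489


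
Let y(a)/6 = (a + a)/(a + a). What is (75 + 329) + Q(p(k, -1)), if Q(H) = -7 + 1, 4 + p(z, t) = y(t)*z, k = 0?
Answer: 398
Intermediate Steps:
y(a) = 6 (y(a) = 6*((a + a)/(a + a)) = 6*((2*a)/((2*a))) = 6*((2*a)*(1/(2*a))) = 6*1 = 6)
p(z, t) = -4 + 6*z
Q(H) = -6
(75 + 329) + Q(p(k, -1)) = (75 + 329) - 6 = 404 - 6 = 398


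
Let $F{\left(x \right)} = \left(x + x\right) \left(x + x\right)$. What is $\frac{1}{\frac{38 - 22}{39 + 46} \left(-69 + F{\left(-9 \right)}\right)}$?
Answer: $\frac{1}{48} \approx 0.020833$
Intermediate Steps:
$F{\left(x \right)} = 4 x^{2}$ ($F{\left(x \right)} = 2 x 2 x = 4 x^{2}$)
$\frac{1}{\frac{38 - 22}{39 + 46} \left(-69 + F{\left(-9 \right)}\right)} = \frac{1}{\frac{38 - 22}{39 + 46} \left(-69 + 4 \left(-9\right)^{2}\right)} = \frac{1}{\frac{16}{85} \left(-69 + 4 \cdot 81\right)} = \frac{1}{16 \cdot \frac{1}{85} \left(-69 + 324\right)} = \frac{1}{\frac{16}{85} \cdot 255} = \frac{1}{48}$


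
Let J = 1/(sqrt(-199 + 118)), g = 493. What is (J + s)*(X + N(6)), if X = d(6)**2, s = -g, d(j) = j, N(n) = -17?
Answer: -9367 - 19*I/9 ≈ -9367.0 - 2.1111*I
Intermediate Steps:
s = -493 (s = -1*493 = -493)
J = -I/9 (J = 1/(sqrt(-81)) = 1/(9*I) = -I/9 ≈ -0.11111*I)
X = 36 (X = 6**2 = 36)
(J + s)*(X + N(6)) = (-I/9 - 493)*(36 - 17) = (-493 - I/9)*19 = -9367 - 19*I/9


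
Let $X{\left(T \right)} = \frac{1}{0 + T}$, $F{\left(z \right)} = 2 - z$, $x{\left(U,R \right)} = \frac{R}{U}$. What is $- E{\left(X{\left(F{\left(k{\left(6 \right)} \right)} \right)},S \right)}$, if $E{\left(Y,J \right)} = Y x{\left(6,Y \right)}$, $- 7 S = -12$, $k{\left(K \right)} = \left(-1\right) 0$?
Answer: $- \frac{1}{24} \approx -0.041667$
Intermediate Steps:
$k{\left(K \right)} = 0$
$S = \frac{12}{7}$ ($S = \left(- \frac{1}{7}\right) \left(-12\right) = \frac{12}{7} \approx 1.7143$)
$X{\left(T \right)} = \frac{1}{T}$
$E{\left(Y,J \right)} = \frac{Y^{2}}{6}$ ($E{\left(Y,J \right)} = Y \frac{Y}{6} = \frac{Y^{2}}{6}$)
$- E{\left(X{\left(F{\left(k{\left(6 \right)} \right)} \right)},S \right)} = - \frac{\left(\frac{1}{2 - 0}\right)^{2}}{6} = - \frac{\left(\frac{1}{2 + 0}\right)^{2}}{6} = - \frac{\left(\frac{1}{2}\right)^{2}}{6} = - \frac{1}{6 \cdot 4} = \left(-1\right) \frac{1}{24} = - \frac{1}{24}$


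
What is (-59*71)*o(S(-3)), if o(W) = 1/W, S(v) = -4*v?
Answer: -4189/12 ≈ -349.08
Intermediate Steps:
(-59*71)*o(S(-3)) = (-59*71)/((-4*(-3))) = -4189/12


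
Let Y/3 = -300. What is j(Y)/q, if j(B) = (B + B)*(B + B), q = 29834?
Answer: 1620000/14917 ≈ 108.60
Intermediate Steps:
Y = -900 (Y = 3*(-300) = -900)
j(B) = 4*B**2 (j(B) = (2*B)*(2*B) = 4*B**2)
j(Y)/q = (4*(-900)**2)/29834 = (4*810000)*(1/29834) = 3240000*(1/29834) = 1620000/14917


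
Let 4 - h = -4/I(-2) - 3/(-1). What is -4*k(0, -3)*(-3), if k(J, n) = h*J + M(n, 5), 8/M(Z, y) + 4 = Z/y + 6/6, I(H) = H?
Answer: -80/3 ≈ -26.667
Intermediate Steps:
h = -1 (h = 4 - (-4/(-2) - 3/(-1)) = 4 - (-4*(-½) - 3*(-1)) = 4 - (2 + 3) = 4 - 1*5 = 4 - 5 = -1)
M(Z, y) = 8/(-3 + Z/y) (M(Z, y) = 8/(-4 + (Z/y + 6/6)) = 8/(-4 + (Z/y + 6*(⅙))) = 8/(-4 + (Z/y + 1)) = 8/(-4 + (1 + Z/y)) = 8/(-3 + Z/y))
k(J, n) = -J + 40/(-15 + n) (k(J, n) = -J + 8*5/(n - 3*5) = -J + 8*5/(n - 15) = -J + 8*5/(-15 + n) = -J + 40/(-15 + n))
-4*k(0, -3)*(-3) = -4*(40 - 1*0*(-15 - 3))/(-15 - 3)*(-3) = -4*(40 - 1*0*(-18))/(-18)*(-3) = -4*(-(40 + 0)/18)*(-3) = -4*(-1/18*40)*(-3) = -(-80)*(-3)/9 = -4*20/3 = -80/3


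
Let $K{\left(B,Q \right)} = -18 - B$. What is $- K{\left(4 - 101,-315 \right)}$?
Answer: $-79$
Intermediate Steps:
$- K{\left(4 - 101,-315 \right)} = - (-18 - \left(4 - 101\right)) = - (-18 - -97) = - (-18 + 97) = \left(-1\right) 79 = -79$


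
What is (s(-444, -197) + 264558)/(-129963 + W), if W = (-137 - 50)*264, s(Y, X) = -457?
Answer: -264101/179331 ≈ -1.4727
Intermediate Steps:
W = -49368 (W = -187*264 = -49368)
(s(-444, -197) + 264558)/(-129963 + W) = (-457 + 264558)/(-129963 - 49368) = 264101/(-179331) = 264101*(-1/179331) = -264101/179331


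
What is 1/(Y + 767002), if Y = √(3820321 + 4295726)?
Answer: 767002/588283951957 - 3*√901783/588283951957 ≈ 1.2990e-6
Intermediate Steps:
Y = 3*√901783 (Y = √8116047 = 3*√901783 ≈ 2848.9)
1/(Y + 767002) = 1/(3*√901783 + 767002) = 1/(767002 + 3*√901783)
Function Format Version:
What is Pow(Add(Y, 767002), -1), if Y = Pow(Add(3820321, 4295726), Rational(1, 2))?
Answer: Add(Rational(767002, 588283951957), Mul(Rational(-3, 588283951957), Pow(901783, Rational(1, 2)))) ≈ 1.2990e-6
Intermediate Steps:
Y = Mul(3, Pow(901783, Rational(1, 2))) (Y = Pow(8116047, Rational(1, 2)) = Mul(3, Pow(901783, Rational(1, 2))) ≈ 2848.9)
Pow(Add(Y, 767002), -1) = Pow(Add(Mul(3, Pow(901783, Rational(1, 2))), 767002), -1) = Pow(Add(767002, Mul(3, Pow(901783, Rational(1, 2)))), -1)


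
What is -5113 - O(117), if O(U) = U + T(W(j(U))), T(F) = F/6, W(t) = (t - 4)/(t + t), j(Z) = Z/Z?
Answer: -20919/4 ≈ -5229.8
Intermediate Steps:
j(Z) = 1
W(t) = (-4 + t)/(2*t) (W(t) = (-4 + t)/((2*t)) = (-4 + t)*(1/(2*t)) = (-4 + t)/(2*t))
T(F) = F/6 (T(F) = F*(⅙) = F/6)
O(U) = -¼ + U (O(U) = U + ((½)*(-4 + 1)/1)/6 = U + ((½)*1*(-3))/6 = U + (⅙)*(-3/2) = U - ¼ = -¼ + U)
-5113 - O(117) = -5113 - (-¼ + 117) = -5113 - 1*467/4 = -5113 - 467/4 = -20919/4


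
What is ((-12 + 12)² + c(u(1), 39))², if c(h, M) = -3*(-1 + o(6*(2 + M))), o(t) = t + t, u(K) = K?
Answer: 2169729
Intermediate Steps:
o(t) = 2*t
c(h, M) = -69 - 36*M (c(h, M) = -3*(-1 + 2*(6*(2 + M))) = -3*(-1 + 2*(12 + 6*M)) = -3*(-1 + (24 + 12*M)) = -3*(23 + 12*M) = -69 - 36*M)
((-12 + 12)² + c(u(1), 39))² = ((-12 + 12)² + (-69 - 36*39))² = (0² + (-69 - 1404))² = (0 - 1473)² = (-1473)² = 2169729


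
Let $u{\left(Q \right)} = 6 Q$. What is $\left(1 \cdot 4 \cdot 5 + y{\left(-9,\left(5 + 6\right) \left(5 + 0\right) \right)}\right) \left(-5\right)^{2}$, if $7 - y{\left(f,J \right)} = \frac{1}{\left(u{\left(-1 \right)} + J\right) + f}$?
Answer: $\frac{5395}{8} \approx 674.38$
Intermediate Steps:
$y{\left(f,J \right)} = 7 - \frac{1}{-6 + J + f}$ ($y{\left(f,J \right)} = 7 - \frac{1}{\left(6 \left(-1\right) + J\right) + f} = 7 - \frac{1}{\left(-6 + J\right) + f} = 7 - \frac{1}{-6 + J + f}$)
$\left(1 \cdot 4 \cdot 5 + y{\left(-9,\left(5 + 6\right) \left(5 + 0\right) \right)}\right) \left(-5\right)^{2} = \left(1 \cdot 4 \cdot 5 + \frac{-43 + 7 \left(5 + 6\right) \left(5 + 0\right) + 7 \left(-9\right)}{-6 + \left(5 + 6\right) \left(5 + 0\right) - 9}\right) \left(-5\right)^{2} = \left(4 \cdot 5 + \frac{-43 + 7 \cdot 11 \cdot 5 - 63}{-6 + 11 \cdot 5 - 9}\right) 25 = \left(20 + \frac{-43 + 7 \cdot 55 - 63}{-6 + 55 - 9}\right) 25 = \left(20 + \frac{-43 + 385 - 63}{40}\right) 25 = \left(20 + \frac{1}{40} \cdot 279\right) 25 = \left(20 + \frac{279}{40}\right) 25 = \frac{1079}{40} \cdot 25 = \frac{5395}{8}$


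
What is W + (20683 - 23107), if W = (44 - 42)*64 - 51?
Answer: -2347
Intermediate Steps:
W = 77 (W = 2*64 - 51 = 128 - 51 = 77)
W + (20683 - 23107) = 77 + (20683 - 23107) = 77 - 2424 = -2347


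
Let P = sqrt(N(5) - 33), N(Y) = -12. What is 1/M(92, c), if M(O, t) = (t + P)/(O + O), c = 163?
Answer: 14996/13307 - 276*I*sqrt(5)/13307 ≈ 1.1269 - 0.046378*I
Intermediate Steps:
P = 3*I*sqrt(5) (P = sqrt(-12 - 33) = sqrt(-45) = 3*I*sqrt(5) ≈ 6.7082*I)
M(O, t) = (t + 3*I*sqrt(5))/(2*O) (M(O, t) = (t + 3*I*sqrt(5))/(O + O) = (t + 3*I*sqrt(5))/((2*O)) = (t + 3*I*sqrt(5))*(1/(2*O)) = (t + 3*I*sqrt(5))/(2*O))
1/M(92, c) = 1/((1/2)*(163 + 3*I*sqrt(5))/92) = 1/((1/2)*(1/92)*(163 + 3*I*sqrt(5))) = 1/(163/184 + 3*I*sqrt(5)/184)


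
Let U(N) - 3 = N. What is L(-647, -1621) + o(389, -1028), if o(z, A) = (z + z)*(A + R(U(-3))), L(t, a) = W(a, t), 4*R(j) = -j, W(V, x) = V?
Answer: -801405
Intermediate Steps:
U(N) = 3 + N
R(j) = -j/4 (R(j) = (-j)/4 = -j/4)
L(t, a) = a
o(z, A) = 2*A*z (o(z, A) = (z + z)*(A - (3 - 3)/4) = (2*z)*(A - ¼*0) = (2*z)*(A + 0) = (2*z)*A = 2*A*z)
L(-647, -1621) + o(389, -1028) = -1621 + 2*(-1028)*389 = -1621 - 799784 = -801405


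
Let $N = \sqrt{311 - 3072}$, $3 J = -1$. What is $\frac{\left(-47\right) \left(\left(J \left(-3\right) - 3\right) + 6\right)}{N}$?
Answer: $\frac{188 i \sqrt{2761}}{2761} \approx 3.5779 i$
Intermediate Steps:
$J = - \frac{1}{3}$ ($J = \frac{1}{3} \left(-1\right) = - \frac{1}{3} \approx -0.33333$)
$N = i \sqrt{2761}$ ($N = \sqrt{-2761} = i \sqrt{2761} \approx 52.545 i$)
$\frac{\left(-47\right) \left(\left(J \left(-3\right) - 3\right) + 6\right)}{N} = \frac{\left(-47\right) \left(\left(\left(- \frac{1}{3}\right) \left(-3\right) - 3\right) + 6\right)}{i \sqrt{2761}} = - 47 \left(\left(1 - 3\right) + 6\right) \left(- \frac{i \sqrt{2761}}{2761}\right) = - 47 \left(-2 + 6\right) \left(- \frac{i \sqrt{2761}}{2761}\right) = \left(-47\right) 4 \left(- \frac{i \sqrt{2761}}{2761}\right) = - 188 \left(- \frac{i \sqrt{2761}}{2761}\right) = \frac{188 i \sqrt{2761}}{2761}$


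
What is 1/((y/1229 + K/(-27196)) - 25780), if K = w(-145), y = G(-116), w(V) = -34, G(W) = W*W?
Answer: -16711942/430650869179 ≈ -3.8806e-5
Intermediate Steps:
G(W) = W²
y = 13456 (y = (-116)² = 13456)
K = -34
1/((y/1229 + K/(-27196)) - 25780) = 1/((13456/1229 - 34/(-27196)) - 25780) = 1/((13456*(1/1229) - 34*(-1/27196)) - 25780) = 1/((13456/1229 + 17/13598) - 25780) = 1/(182995581/16711942 - 25780) = 1/(-430650869179/16711942) = -16711942/430650869179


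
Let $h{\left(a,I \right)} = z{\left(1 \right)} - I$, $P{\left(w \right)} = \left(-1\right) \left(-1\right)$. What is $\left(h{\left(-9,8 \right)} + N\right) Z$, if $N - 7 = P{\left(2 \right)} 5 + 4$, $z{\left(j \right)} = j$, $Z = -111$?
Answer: $-999$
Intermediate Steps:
$P{\left(w \right)} = 1$
$h{\left(a,I \right)} = 1 - I$
$N = 16$ ($N = 7 + \left(1 \cdot 5 + 4\right) = 7 + \left(5 + 4\right) = 7 + 9 = 16$)
$\left(h{\left(-9,8 \right)} + N\right) Z = \left(\left(1 - 8\right) + 16\right) \left(-111\right) = \left(-7 + 16\right) \left(-111\right) = 9 \left(-111\right) = -999$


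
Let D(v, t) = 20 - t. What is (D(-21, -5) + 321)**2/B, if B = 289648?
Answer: 29929/72412 ≈ 0.41332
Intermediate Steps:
(D(-21, -5) + 321)**2/B = ((20 - 1*(-5)) + 321)**2/289648 = ((20 + 5) + 321)**2*(1/289648) = (25 + 321)**2*(1/289648) = 346**2*(1/289648) = 119716*(1/289648) = 29929/72412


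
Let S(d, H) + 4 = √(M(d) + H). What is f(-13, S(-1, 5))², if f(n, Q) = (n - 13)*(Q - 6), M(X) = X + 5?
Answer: 33124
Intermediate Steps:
M(X) = 5 + X
S(d, H) = -4 + √(5 + H + d) (S(d, H) = -4 + √((5 + d) + H) = -4 + √(5 + H + d))
f(n, Q) = (-13 + n)*(-6 + Q)
f(-13, S(-1, 5))² = (78 - 13*(-4 + √(5 + 5 - 1)) - 6*(-13) + (-4 + √(5 + 5 - 1))*(-13))² = (78 - 13*(-4 + √9) + 78 + (-4 + √9)*(-13))² = (78 - 13*(-4 + 3) + 78 + (-4 + 3)*(-13))² = (78 - 13*(-1) + 78 - 1*(-13))² = (78 + 13 + 78 + 13)² = 182² = 33124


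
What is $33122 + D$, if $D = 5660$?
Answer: $38782$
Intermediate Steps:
$33122 + D = 33122 + 5660 = 38782$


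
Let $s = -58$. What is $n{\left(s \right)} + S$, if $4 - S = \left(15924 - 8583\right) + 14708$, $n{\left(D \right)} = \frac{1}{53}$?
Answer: $- \frac{1168384}{53} \approx -22045.0$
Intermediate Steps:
$n{\left(D \right)} = \frac{1}{53}$
$S = -22045$ ($S = 4 - \left(\left(15924 - 8583\right) + 14708\right) = 4 - \left(7341 + 14708\right) = 4 - 22049 = -22045$)
$n{\left(s \right)} + S = \frac{1}{53} - 22045 = - \frac{1168384}{53}$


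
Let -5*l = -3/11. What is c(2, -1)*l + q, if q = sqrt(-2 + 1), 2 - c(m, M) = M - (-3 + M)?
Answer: -3/55 + I ≈ -0.054545 + 1.0*I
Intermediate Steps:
c(m, M) = -1 (c(m, M) = 2 - (M - (-3 + M)) = 2 - (M + (3 - M)) = 2 - 1*3 = 2 - 3 = -1)
l = 3/55 (l = -(-3)/(5*11) = -1/5*(-3/11) = 3/55 ≈ 0.054545)
q = I (q = sqrt(-1) = I ≈ 1.0*I)
c(2, -1)*l + q = -1*3/55 + I = -3/55 + I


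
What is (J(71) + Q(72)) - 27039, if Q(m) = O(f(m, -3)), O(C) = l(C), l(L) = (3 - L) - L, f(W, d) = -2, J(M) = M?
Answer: -26961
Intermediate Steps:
l(L) = 3 - 2*L
O(C) = 3 - 2*C
Q(m) = 7 (Q(m) = 3 - 2*(-2) = 3 + 4 = 7)
(J(71) + Q(72)) - 27039 = (71 + 7) - 27039 = 78 - 27039 = -26961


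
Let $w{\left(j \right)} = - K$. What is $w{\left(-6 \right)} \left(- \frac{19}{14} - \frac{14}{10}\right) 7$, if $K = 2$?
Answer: $\frac{193}{5} \approx 38.6$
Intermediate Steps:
$w{\left(j \right)} = -2$ ($w{\left(j \right)} = \left(-1\right) 2 = -2$)
$w{\left(-6 \right)} \left(- \frac{19}{14} - \frac{14}{10}\right) 7 = - 2 \left(- \frac{19}{14} - \frac{14}{10}\right) 7 = - 2 \left(\left(-19\right) \frac{1}{14} - \frac{7}{5}\right) 7 = - 2 \left(- \frac{19}{14} - \frac{7}{5}\right) 7 = \left(-2\right) \left(- \frac{193}{70}\right) 7 = \frac{193}{35} \cdot 7 = \frac{193}{5}$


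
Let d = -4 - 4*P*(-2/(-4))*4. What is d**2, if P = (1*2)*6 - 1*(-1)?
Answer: 11664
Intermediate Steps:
P = 13 (P = 2*6 + 1 = 12 + 1 = 13)
d = -108 (d = -4 - 4*13*(-2/(-4))*4 = -4 - 4*13*(-2*(-1/4))*4 = -4 - 4*13*(1/2)*4 = -4 - 26*4 = -4 - 4*26 = -4 - 104 = -108)
d**2 = (-108)**2 = 11664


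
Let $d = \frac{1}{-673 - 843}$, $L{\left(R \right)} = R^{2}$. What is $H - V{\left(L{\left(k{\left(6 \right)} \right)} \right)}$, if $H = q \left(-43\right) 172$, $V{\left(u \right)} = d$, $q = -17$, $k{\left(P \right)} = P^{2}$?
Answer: $\frac{190609713}{1516} \approx 1.2573 \cdot 10^{5}$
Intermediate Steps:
$d = - \frac{1}{1516}$ ($d = \frac{1}{-1516} = - \frac{1}{1516} \approx -0.00065963$)
$V{\left(u \right)} = - \frac{1}{1516}$
$H = 125732$ ($H = \left(-17\right) \left(-43\right) 172 = 731 \cdot 172 = 125732$)
$H - V{\left(L{\left(k{\left(6 \right)} \right)} \right)} = 125732 - - \frac{1}{1516} = 125732 + \frac{1}{1516} = \frac{190609713}{1516}$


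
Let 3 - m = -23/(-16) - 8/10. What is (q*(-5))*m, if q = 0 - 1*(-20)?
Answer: -945/4 ≈ -236.25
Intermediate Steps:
m = 189/80 (m = 3 - (-23/(-16) - 8/10) = 3 - (-23*(-1/16) - 8*⅒) = 3 - (23/16 - ⅘) = 3 - 1*51/80 = 3 - 51/80 = 189/80 ≈ 2.3625)
q = 20 (q = 0 + 20 = 20)
(q*(-5))*m = (20*(-5))*(189/80) = -100*189/80 = -945/4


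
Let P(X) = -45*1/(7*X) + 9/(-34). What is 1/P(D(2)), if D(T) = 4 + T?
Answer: -119/159 ≈ -0.74843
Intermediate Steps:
P(X) = -9/34 - 45/(7*X) (P(X) = -45/(7*X) + 9*(-1/34) = -45/(7*X) - 9/34 = -9/34 - 45/(7*X))
1/P(D(2)) = 1/(9*(-170 - 7*(4 + 2))/(238*(4 + 2))) = 1/((9/238)*(-170 - 7*6)/6) = 1/((9/238)*(1/6)*(-170 - 42)) = 1/((9/238)*(1/6)*(-212)) = 1/(-159/119) = -119/159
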